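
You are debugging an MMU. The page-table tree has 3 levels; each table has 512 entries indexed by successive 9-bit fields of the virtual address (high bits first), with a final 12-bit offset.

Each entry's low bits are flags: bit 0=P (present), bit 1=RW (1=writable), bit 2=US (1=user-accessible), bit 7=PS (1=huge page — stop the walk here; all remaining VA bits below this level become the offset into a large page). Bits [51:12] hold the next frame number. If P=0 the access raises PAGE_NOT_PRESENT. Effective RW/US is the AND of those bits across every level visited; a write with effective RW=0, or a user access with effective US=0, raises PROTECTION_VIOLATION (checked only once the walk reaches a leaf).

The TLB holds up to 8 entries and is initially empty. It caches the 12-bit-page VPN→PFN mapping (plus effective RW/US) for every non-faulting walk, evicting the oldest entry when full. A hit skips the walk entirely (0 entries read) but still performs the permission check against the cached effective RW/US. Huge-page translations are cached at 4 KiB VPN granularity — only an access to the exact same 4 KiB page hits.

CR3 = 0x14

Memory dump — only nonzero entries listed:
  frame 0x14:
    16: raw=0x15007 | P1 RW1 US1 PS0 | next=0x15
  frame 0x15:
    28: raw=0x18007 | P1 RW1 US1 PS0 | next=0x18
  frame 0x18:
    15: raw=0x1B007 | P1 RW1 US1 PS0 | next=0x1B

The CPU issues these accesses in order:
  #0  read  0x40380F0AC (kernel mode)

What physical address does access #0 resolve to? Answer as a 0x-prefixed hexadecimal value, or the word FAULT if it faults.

Walk each access:
#0 VA=0x40380F0AC (r,kernel):
  L0: frame=0x14 idx=16 entry=0x15007 [P=1 RW=1 US=1 PS=0]
  L1: frame=0x15 idx=28 entry=0x18007 [P=1 RW=1 US=1 PS=0]
  L2: frame=0x18 idx=15 entry=0x1B007 [P=1 RW=1 US=1 PS=0]
  ⇒ phys 0x1B0AC  [3 reads]

Access #0 PA: 0x1B0AC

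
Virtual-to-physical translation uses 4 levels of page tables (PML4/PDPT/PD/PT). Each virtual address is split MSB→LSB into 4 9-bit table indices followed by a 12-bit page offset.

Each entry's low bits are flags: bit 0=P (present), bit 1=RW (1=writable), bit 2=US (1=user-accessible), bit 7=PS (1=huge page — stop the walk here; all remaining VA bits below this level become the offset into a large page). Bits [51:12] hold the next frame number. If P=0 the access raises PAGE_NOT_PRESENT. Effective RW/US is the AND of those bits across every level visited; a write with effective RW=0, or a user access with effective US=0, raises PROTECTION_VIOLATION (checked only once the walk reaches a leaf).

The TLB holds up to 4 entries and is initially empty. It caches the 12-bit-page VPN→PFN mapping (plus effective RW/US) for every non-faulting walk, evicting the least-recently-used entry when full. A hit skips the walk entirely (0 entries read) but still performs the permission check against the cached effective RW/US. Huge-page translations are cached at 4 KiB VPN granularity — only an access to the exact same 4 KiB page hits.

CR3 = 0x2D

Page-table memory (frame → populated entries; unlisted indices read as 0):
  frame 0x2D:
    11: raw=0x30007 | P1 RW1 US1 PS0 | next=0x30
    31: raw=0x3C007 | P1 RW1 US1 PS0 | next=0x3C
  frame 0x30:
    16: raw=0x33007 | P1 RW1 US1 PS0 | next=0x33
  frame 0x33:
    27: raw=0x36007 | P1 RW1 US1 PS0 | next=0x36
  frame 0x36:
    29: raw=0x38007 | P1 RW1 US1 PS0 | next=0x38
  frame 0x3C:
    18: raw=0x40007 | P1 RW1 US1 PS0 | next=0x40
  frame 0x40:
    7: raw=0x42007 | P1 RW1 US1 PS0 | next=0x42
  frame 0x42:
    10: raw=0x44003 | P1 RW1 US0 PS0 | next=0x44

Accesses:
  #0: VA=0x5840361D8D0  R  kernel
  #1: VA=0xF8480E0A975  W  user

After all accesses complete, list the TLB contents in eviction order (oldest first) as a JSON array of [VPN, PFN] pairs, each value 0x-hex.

Walk each access:
#0 VA=0x5840361D8D0 (r,kernel):
  L0 @0x2D[11] → 0x30007  P=1,RW=1,US=1,PS=0
  L1 @0x30[16] → 0x33007  P=1,RW=1,US=1,PS=0
  L2 @0x33[27] → 0x36007  P=1,RW=1,US=1,PS=0
  L3 @0x36[29] → 0x38007  P=1,RW=1,US=1,PS=0
  ⇒ phys 0x388D0  [4 reads]
#1 VA=0xF8480E0A975 (w,user):
  L0 @0x2D[31] → 0x3C007  P=1,RW=1,US=1,PS=0
  L1 @0x3C[18] → 0x40007  P=1,RW=1,US=1,PS=0
  L2 @0x40[7] → 0x42007  P=1,RW=1,US=1,PS=0
  L3 @0x42[10] → 0x44003  P=1,RW=1,US=0,PS=0
  ⇒ fault: PROTECTION_VIOLATION  — 4 lookups

TLB: [["0x5840361D", "0x38"]]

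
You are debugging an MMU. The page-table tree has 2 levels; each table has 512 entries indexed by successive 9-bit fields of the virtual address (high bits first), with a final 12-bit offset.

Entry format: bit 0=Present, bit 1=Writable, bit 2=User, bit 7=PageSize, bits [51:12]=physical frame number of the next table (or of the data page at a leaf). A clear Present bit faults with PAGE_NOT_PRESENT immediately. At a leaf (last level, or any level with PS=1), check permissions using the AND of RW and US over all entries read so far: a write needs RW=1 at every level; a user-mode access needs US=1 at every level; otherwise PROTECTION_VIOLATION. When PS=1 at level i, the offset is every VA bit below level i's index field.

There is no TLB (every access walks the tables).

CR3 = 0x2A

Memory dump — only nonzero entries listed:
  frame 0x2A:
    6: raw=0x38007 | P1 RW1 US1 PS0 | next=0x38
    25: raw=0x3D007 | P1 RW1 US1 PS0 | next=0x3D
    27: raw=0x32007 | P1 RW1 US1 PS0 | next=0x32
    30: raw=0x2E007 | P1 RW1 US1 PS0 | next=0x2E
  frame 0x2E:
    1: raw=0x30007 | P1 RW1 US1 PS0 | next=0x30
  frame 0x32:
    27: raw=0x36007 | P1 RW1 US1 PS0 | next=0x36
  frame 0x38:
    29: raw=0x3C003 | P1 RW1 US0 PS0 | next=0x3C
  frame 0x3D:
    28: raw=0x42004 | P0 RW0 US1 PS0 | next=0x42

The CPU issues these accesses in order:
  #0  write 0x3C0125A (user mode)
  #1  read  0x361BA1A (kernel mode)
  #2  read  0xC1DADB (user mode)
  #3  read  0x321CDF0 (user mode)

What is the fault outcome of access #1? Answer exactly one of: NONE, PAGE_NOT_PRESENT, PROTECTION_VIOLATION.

Per-access translation:
#0 VA=0x3C0125A (w,user):
  L0: frame=0x2A idx=30 entry=0x2E007 [P=1 RW=1 US=1 PS=0]
  L1: frame=0x2E idx=1 entry=0x30007 [P=1 RW=1 US=1 PS=0]
  → PA=0x3025A  (2 entries read)
#1 VA=0x361BA1A (r,kernel):
  L0: frame=0x2A idx=27 entry=0x32007 [P=1 RW=1 US=1 PS=0]
  L1: frame=0x32 idx=27 entry=0x36007 [P=1 RW=1 US=1 PS=0]
  → PA=0x36A1A  (2 entries read)
#2 VA=0xC1DADB (r,user):
  L0: frame=0x2A idx=6 entry=0x38007 [P=1 RW=1 US=1 PS=0]
  L1: frame=0x38 idx=29 entry=0x3C003 [P=1 RW=1 US=0 PS=0]
  ✗ PROTECTION_VIOLATION  [2 reads]
#3 VA=0x321CDF0 (r,user):
  L0: frame=0x2A idx=25 entry=0x3D007 [P=1 RW=1 US=1 PS=0]
  L1: frame=0x3D idx=28 entry=0x42004 [P=0 RW=0 US=1 PS=0]
  ✗ PAGE_NOT_PRESENT  [2 reads]

Access #1 fault: NONE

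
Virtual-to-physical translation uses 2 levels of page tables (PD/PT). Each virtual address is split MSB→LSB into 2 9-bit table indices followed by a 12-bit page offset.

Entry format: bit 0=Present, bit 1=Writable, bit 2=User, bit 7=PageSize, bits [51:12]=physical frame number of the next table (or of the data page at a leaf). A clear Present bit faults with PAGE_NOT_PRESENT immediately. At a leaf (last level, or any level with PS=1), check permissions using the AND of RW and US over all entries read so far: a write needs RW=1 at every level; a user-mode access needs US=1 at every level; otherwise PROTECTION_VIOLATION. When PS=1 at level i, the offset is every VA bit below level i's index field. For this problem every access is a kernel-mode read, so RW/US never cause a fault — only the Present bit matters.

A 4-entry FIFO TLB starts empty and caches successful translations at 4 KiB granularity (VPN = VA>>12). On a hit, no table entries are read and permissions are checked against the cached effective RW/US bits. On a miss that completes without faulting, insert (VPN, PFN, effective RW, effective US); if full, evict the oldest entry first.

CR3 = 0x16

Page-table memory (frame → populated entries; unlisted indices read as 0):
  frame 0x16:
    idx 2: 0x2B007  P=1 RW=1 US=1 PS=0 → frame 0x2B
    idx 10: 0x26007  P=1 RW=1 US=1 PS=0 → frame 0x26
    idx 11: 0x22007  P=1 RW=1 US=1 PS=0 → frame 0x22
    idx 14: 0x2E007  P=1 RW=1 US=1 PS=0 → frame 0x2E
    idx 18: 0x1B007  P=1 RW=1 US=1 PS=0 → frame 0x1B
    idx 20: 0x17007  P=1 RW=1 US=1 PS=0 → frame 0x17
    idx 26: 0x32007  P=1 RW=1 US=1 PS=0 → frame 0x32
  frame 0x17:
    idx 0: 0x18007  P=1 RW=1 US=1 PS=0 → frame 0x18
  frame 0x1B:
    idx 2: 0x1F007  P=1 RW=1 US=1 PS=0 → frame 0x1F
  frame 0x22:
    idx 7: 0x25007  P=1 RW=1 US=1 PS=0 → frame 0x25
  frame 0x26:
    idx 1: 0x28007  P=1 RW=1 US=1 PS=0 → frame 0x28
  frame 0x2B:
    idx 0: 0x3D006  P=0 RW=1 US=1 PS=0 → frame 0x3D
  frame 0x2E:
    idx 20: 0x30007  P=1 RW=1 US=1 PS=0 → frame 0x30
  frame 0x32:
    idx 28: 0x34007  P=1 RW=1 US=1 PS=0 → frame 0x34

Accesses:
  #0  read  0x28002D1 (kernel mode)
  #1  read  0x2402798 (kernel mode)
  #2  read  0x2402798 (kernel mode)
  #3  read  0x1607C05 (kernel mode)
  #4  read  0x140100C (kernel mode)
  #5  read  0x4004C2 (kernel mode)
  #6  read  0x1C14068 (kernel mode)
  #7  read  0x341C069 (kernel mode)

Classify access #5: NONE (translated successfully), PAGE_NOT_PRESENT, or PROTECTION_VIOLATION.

Trace:
#0 VA=0x28002D1 (r,kernel):
  L0 @0x16[20] → 0x17007  P=1,RW=1,US=1,PS=0
  L1 @0x17[0] → 0x18007  P=1,RW=1,US=1,PS=0
  ⇒ phys 0x182D1  [2 reads]
#1 VA=0x2402798 (r,kernel):
  L0 @0x16[18] → 0x1B007  P=1,RW=1,US=1,PS=0
  L1 @0x1B[2] → 0x1F007  P=1,RW=1,US=1,PS=0
  ⇒ phys 0x1F798  [2 reads]
#2 VA=0x2402798 (r,kernel):
  TLB hit vpn=0x2402 → PA=0x1F798
#3 VA=0x1607C05 (r,kernel):
  L0 @0x16[11] → 0x22007  P=1,RW=1,US=1,PS=0
  L1 @0x22[7] → 0x25007  P=1,RW=1,US=1,PS=0
  ⇒ phys 0x25C05  [2 reads]
#4 VA=0x140100C (r,kernel):
  L0 @0x16[10] → 0x26007  P=1,RW=1,US=1,PS=0
  L1 @0x26[1] → 0x28007  P=1,RW=1,US=1,PS=0
  ⇒ phys 0x2800C  [2 reads]
#5 VA=0x4004C2 (r,kernel):
  L0 @0x16[2] → 0x2B007  P=1,RW=1,US=1,PS=0
  L1 @0x2B[0] → 0x3D006  P=0,RW=1,US=1,PS=0
  ⇒ fault: PAGE_NOT_PRESENT  — 2 lookups
#6 VA=0x1C14068 (r,kernel):
  L0 @0x16[14] → 0x2E007  P=1,RW=1,US=1,PS=0
  L1 @0x2E[20] → 0x30007  P=1,RW=1,US=1,PS=0
  ⇒ phys 0x30068  [2 reads]
#7 VA=0x341C069 (r,kernel):
  L0 @0x16[26] → 0x32007  P=1,RW=1,US=1,PS=0
  L1 @0x32[28] → 0x34007  P=1,RW=1,US=1,PS=0
  ⇒ phys 0x34069  [2 reads]

Access #5 fault: PAGE_NOT_PRESENT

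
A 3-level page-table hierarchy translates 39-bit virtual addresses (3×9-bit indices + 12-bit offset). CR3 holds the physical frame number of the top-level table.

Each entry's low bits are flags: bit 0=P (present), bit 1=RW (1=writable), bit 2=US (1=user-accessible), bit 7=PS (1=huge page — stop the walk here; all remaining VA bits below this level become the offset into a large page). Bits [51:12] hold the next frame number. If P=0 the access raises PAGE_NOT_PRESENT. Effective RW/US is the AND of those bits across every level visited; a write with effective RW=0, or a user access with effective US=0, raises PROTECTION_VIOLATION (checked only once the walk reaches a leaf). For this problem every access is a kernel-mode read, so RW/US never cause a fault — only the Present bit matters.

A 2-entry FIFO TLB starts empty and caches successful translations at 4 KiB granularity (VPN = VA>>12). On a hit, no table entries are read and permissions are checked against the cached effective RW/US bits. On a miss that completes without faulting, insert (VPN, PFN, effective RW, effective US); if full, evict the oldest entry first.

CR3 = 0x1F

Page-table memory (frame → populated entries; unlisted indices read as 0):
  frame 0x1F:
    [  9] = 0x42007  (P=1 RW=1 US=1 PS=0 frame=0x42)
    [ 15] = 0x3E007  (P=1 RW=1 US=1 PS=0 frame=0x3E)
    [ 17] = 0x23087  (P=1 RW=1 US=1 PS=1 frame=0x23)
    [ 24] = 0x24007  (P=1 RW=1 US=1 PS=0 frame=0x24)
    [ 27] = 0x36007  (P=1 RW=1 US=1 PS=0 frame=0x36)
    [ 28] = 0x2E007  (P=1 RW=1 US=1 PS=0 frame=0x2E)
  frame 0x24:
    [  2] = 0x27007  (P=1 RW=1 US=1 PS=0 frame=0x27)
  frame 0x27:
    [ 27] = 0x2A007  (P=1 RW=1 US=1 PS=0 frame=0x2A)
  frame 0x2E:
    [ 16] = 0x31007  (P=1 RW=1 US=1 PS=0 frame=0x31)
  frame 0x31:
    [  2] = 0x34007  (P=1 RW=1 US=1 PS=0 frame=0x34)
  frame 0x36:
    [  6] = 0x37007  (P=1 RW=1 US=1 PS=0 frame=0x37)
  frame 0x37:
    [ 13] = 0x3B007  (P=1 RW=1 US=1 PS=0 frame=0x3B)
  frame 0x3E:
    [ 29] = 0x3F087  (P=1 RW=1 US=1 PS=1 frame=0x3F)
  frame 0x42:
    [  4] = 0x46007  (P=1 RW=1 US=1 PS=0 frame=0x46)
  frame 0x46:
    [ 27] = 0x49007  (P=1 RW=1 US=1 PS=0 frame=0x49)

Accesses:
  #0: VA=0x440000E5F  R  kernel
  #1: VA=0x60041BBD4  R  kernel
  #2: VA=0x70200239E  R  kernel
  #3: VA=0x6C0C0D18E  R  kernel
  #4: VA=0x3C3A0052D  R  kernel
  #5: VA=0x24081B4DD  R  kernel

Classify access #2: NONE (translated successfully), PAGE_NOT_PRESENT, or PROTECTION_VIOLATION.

Walk each access:
#0 VA=0x440000E5F (r,kernel):
  lvl0: tbl 0x1F, slot 17 ⇒ 0x23087 (P1/RW1/US1/PS1)
  ✓ 0x23E5F (huge @L0)  — 1 lookups
#1 VA=0x60041BBD4 (r,kernel):
  lvl0: tbl 0x1F, slot 24 ⇒ 0x24007 (P1/RW1/US1/PS0)
  lvl1: tbl 0x24, slot 2 ⇒ 0x27007 (P1/RW1/US1/PS0)
  lvl2: tbl 0x27, slot 27 ⇒ 0x2A007 (P1/RW1/US1/PS0)
  ✓ 0x2ABD4  — 3 lookups
#2 VA=0x70200239E (r,kernel):
  lvl0: tbl 0x1F, slot 28 ⇒ 0x2E007 (P1/RW1/US1/PS0)
  lvl1: tbl 0x2E, slot 16 ⇒ 0x31007 (P1/RW1/US1/PS0)
  lvl2: tbl 0x31, slot 2 ⇒ 0x34007 (P1/RW1/US1/PS0)
  ✓ 0x3439E  — 3 lookups
#3 VA=0x6C0C0D18E (r,kernel):
  lvl0: tbl 0x1F, slot 27 ⇒ 0x36007 (P1/RW1/US1/PS0)
  lvl1: tbl 0x36, slot 6 ⇒ 0x37007 (P1/RW1/US1/PS0)
  lvl2: tbl 0x37, slot 13 ⇒ 0x3B007 (P1/RW1/US1/PS0)
  ✓ 0x3B18E  — 3 lookups
#4 VA=0x3C3A0052D (r,kernel):
  lvl0: tbl 0x1F, slot 15 ⇒ 0x3E007 (P1/RW1/US1/PS0)
  lvl1: tbl 0x3E, slot 29 ⇒ 0x3F087 (P1/RW1/US1/PS1)
  ✓ 0x3F52D (huge @L1)  — 2 lookups
#5 VA=0x24081B4DD (r,kernel):
  lvl0: tbl 0x1F, slot 9 ⇒ 0x42007 (P1/RW1/US1/PS0)
  lvl1: tbl 0x42, slot 4 ⇒ 0x46007 (P1/RW1/US1/PS0)
  lvl2: tbl 0x46, slot 27 ⇒ 0x49007 (P1/RW1/US1/PS0)
  ✓ 0x494DD  — 3 lookups

Access #2 fault: NONE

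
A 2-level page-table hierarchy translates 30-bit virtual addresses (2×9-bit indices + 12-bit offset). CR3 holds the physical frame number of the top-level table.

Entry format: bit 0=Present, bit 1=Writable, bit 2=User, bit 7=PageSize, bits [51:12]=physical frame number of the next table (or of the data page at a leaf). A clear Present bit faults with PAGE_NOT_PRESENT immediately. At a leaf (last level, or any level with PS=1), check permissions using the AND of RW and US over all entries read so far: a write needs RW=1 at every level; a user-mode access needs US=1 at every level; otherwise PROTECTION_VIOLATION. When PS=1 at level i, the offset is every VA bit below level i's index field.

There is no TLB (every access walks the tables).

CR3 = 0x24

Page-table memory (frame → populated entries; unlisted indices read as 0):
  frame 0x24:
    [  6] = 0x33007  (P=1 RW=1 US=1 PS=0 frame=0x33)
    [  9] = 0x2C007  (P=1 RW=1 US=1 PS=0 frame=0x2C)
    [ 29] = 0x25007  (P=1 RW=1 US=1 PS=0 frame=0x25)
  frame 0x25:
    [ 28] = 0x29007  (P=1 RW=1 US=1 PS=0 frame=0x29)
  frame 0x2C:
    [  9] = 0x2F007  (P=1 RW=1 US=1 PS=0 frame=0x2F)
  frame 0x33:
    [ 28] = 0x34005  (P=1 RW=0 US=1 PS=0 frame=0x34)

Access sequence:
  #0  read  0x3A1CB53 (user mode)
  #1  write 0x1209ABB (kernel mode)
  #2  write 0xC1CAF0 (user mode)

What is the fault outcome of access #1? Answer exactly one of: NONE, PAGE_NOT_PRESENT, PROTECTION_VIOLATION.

Walk each access:
#0 VA=0x3A1CB53 (r,user):
  L0: frame=0x24 idx=29 entry=0x25007 [P=1 RW=1 US=1 PS=0]
  L1: frame=0x25 idx=28 entry=0x29007 [P=1 RW=1 US=1 PS=0]
  ✓ 0x29B53  — 2 lookups
#1 VA=0x1209ABB (w,kernel):
  L0: frame=0x24 idx=9 entry=0x2C007 [P=1 RW=1 US=1 PS=0]
  L1: frame=0x2C idx=9 entry=0x2F007 [P=1 RW=1 US=1 PS=0]
  ✓ 0x2FABB  — 2 lookups
#2 VA=0xC1CAF0 (w,user):
  L0: frame=0x24 idx=6 entry=0x33007 [P=1 RW=1 US=1 PS=0]
  L1: frame=0x33 idx=28 entry=0x34005 [P=1 RW=0 US=1 PS=0]
  → PROTECTION_VIOLATION  (2 entries read)

Access #1 fault: NONE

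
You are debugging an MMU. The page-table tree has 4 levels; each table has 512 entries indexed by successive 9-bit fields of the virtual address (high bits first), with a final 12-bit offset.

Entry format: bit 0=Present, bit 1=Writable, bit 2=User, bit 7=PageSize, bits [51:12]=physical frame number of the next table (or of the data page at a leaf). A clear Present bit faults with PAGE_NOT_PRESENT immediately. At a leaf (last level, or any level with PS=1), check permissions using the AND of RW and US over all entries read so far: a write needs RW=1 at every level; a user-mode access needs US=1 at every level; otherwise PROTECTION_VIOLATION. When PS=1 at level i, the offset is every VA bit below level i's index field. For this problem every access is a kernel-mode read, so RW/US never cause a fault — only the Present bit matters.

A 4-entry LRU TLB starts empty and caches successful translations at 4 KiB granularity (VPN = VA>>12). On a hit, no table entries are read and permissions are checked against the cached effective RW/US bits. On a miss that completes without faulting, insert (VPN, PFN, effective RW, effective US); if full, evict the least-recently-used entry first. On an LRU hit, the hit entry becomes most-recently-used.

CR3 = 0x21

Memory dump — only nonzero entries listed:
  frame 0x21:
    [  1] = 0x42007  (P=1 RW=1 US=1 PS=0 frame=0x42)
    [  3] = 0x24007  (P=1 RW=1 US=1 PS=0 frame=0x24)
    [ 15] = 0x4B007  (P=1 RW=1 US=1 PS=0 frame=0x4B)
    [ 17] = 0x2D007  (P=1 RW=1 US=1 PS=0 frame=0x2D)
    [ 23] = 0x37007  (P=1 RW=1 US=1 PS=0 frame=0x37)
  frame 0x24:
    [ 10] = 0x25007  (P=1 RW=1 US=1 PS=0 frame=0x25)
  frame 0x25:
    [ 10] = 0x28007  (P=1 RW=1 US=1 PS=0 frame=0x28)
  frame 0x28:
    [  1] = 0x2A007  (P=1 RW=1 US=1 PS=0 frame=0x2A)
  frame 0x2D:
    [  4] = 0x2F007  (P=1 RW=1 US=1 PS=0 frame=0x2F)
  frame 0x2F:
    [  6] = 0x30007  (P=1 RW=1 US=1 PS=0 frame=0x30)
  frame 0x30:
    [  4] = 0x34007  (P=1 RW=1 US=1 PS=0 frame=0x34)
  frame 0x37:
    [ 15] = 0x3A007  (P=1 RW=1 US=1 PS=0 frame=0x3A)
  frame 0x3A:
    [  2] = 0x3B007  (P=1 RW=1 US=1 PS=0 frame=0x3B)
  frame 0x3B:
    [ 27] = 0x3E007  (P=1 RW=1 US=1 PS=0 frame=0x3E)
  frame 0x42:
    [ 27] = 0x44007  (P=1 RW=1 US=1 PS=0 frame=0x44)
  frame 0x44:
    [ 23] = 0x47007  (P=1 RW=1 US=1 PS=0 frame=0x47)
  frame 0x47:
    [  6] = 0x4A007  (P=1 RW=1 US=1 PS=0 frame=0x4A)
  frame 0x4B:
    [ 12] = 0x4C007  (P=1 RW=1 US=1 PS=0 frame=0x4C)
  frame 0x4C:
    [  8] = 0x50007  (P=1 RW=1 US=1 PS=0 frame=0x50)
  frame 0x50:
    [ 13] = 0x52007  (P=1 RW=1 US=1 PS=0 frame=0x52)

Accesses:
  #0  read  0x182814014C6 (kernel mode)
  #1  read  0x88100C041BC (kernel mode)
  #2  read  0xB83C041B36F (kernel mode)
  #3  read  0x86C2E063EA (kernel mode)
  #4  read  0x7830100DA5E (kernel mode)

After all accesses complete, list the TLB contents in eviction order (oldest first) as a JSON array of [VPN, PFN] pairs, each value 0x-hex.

Trace:
#0 VA=0x182814014C6 (r,kernel):
  [0] read 0x21 idx=3: raw=0x24007 flags P=1 W=1 U=1 S=0
  [1] read 0x24 idx=10: raw=0x25007 flags P=1 W=1 U=1 S=0
  [2] read 0x25 idx=10: raw=0x28007 flags P=1 W=1 U=1 S=0
  [3] read 0x28 idx=1: raw=0x2A007 flags P=1 W=1 U=1 S=0
  ⇒ phys 0x2A4C6  [4 reads]
#1 VA=0x88100C041BC (r,kernel):
  [0] read 0x21 idx=17: raw=0x2D007 flags P=1 W=1 U=1 S=0
  [1] read 0x2D idx=4: raw=0x2F007 flags P=1 W=1 U=1 S=0
  [2] read 0x2F idx=6: raw=0x30007 flags P=1 W=1 U=1 S=0
  [3] read 0x30 idx=4: raw=0x34007 flags P=1 W=1 U=1 S=0
  ⇒ phys 0x341BC  [4 reads]
#2 VA=0xB83C041B36F (r,kernel):
  [0] read 0x21 idx=23: raw=0x37007 flags P=1 W=1 U=1 S=0
  [1] read 0x37 idx=15: raw=0x3A007 flags P=1 W=1 U=1 S=0
  [2] read 0x3A idx=2: raw=0x3B007 flags P=1 W=1 U=1 S=0
  [3] read 0x3B idx=27: raw=0x3E007 flags P=1 W=1 U=1 S=0
  ⇒ phys 0x3E36F  [4 reads]
#3 VA=0x86C2E063EA (r,kernel):
  [0] read 0x21 idx=1: raw=0x42007 flags P=1 W=1 U=1 S=0
  [1] read 0x42 idx=27: raw=0x44007 flags P=1 W=1 U=1 S=0
  [2] read 0x44 idx=23: raw=0x47007 flags P=1 W=1 U=1 S=0
  [3] read 0x47 idx=6: raw=0x4A007 flags P=1 W=1 U=1 S=0
  ⇒ phys 0x4A3EA  [4 reads]
#4 VA=0x7830100DA5E (r,kernel):
  [0] read 0x21 idx=15: raw=0x4B007 flags P=1 W=1 U=1 S=0
  [1] read 0x4B idx=12: raw=0x4C007 flags P=1 W=1 U=1 S=0
  [2] read 0x4C idx=8: raw=0x50007 flags P=1 W=1 U=1 S=0
  [3] read 0x50 idx=13: raw=0x52007 flags P=1 W=1 U=1 S=0
  ⇒ phys 0x52A5E  [4 reads]

TLB: [["0x88100C04", "0x34"], ["0xB83C041B", "0x3E"], ["0x86C2E06", "0x4A"], ["0x7830100D", "0x52"]]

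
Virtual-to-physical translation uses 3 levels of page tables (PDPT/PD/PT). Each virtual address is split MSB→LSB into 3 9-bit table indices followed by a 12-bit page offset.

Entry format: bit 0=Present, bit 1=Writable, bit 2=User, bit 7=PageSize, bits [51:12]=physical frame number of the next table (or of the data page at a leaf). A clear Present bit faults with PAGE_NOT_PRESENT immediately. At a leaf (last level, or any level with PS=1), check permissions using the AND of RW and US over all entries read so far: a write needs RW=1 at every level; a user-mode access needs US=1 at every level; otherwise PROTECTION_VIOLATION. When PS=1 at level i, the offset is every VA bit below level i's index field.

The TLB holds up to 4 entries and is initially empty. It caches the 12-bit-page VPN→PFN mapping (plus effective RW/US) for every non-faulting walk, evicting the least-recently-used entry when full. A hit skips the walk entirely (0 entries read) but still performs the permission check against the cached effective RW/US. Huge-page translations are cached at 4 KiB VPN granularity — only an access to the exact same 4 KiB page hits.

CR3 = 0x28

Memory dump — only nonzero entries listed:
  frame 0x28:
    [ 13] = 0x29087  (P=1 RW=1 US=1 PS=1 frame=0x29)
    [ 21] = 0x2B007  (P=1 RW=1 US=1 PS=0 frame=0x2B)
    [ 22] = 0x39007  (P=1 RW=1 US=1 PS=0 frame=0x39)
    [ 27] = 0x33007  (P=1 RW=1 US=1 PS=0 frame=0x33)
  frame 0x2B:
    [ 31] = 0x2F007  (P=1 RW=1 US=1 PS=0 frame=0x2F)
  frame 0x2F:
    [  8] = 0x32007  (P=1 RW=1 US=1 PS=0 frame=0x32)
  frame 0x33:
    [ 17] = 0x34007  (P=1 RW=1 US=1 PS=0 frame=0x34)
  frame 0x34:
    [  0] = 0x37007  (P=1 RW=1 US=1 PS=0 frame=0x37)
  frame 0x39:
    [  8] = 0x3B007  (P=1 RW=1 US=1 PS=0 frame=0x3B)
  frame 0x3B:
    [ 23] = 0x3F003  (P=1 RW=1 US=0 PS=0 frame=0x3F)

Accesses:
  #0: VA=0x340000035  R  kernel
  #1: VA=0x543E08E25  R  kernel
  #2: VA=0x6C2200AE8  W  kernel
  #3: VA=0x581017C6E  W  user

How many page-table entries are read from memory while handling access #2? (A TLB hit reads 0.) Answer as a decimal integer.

Trace:
#0 VA=0x340000035 (r,kernel):
  [0] read 0x28 idx=13: raw=0x29087 flags P=1 W=1 U=1 S=1
  ⇒ phys 0x29035 (huge @L0)  [1 reads]
#1 VA=0x543E08E25 (r,kernel):
  [0] read 0x28 idx=21: raw=0x2B007 flags P=1 W=1 U=1 S=0
  [1] read 0x2B idx=31: raw=0x2F007 flags P=1 W=1 U=1 S=0
  [2] read 0x2F idx=8: raw=0x32007 flags P=1 W=1 U=1 S=0
  ⇒ phys 0x32E25  [3 reads]
#2 VA=0x6C2200AE8 (w,kernel):
  [0] read 0x28 idx=27: raw=0x33007 flags P=1 W=1 U=1 S=0
  [1] read 0x33 idx=17: raw=0x34007 flags P=1 W=1 U=1 S=0
  [2] read 0x34 idx=0: raw=0x37007 flags P=1 W=1 U=1 S=0
  ⇒ phys 0x37AE8  [3 reads]
#3 VA=0x581017C6E (w,user):
  [0] read 0x28 idx=22: raw=0x39007 flags P=1 W=1 U=1 S=0
  [1] read 0x39 idx=8: raw=0x3B007 flags P=1 W=1 U=1 S=0
  [2] read 0x3B idx=23: raw=0x3F003 flags P=1 W=1 U=0 S=0
  → PROTECTION_VIOLATION  (3 entries read)

Entries read for #2: 3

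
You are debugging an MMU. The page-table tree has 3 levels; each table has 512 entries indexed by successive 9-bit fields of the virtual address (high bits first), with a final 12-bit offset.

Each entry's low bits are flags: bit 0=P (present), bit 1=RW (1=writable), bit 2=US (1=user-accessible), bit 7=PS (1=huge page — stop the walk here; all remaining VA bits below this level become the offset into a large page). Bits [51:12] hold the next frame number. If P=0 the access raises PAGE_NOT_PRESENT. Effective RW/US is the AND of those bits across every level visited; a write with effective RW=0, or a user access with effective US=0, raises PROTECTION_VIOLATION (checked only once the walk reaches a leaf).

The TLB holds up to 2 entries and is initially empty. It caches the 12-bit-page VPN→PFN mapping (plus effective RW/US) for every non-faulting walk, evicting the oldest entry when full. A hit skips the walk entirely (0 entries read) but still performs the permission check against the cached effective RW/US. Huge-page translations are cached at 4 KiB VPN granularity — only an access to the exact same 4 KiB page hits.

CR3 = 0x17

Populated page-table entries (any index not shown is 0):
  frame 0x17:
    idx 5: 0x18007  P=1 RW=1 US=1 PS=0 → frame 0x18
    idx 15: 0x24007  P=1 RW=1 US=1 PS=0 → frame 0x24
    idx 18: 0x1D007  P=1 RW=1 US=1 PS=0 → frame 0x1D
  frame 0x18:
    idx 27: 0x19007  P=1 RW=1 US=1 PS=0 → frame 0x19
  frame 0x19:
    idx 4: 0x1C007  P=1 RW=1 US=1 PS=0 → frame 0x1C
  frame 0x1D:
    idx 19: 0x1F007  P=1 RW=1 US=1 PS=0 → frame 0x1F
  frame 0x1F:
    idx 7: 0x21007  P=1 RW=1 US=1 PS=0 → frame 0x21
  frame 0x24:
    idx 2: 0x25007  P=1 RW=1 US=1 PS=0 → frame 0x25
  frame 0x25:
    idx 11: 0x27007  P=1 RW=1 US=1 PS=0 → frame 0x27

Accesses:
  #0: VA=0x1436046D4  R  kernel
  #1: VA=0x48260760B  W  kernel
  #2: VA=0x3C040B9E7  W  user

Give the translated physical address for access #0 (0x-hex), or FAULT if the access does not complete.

Trace:
#0 VA=0x1436046D4 (r,kernel):
  lvl0: tbl 0x17, slot 5 ⇒ 0x18007 (P1/RW1/US1/PS0)
  lvl1: tbl 0x18, slot 27 ⇒ 0x19007 (P1/RW1/US1/PS0)
  lvl2: tbl 0x19, slot 4 ⇒ 0x1C007 (P1/RW1/US1/PS0)
  → PA=0x1C6D4  (3 entries read)
#1 VA=0x48260760B (w,kernel):
  lvl0: tbl 0x17, slot 18 ⇒ 0x1D007 (P1/RW1/US1/PS0)
  lvl1: tbl 0x1D, slot 19 ⇒ 0x1F007 (P1/RW1/US1/PS0)
  lvl2: tbl 0x1F, slot 7 ⇒ 0x21007 (P1/RW1/US1/PS0)
  → PA=0x2160B  (3 entries read)
#2 VA=0x3C040B9E7 (w,user):
  lvl0: tbl 0x17, slot 15 ⇒ 0x24007 (P1/RW1/US1/PS0)
  lvl1: tbl 0x24, slot 2 ⇒ 0x25007 (P1/RW1/US1/PS0)
  lvl2: tbl 0x25, slot 11 ⇒ 0x27007 (P1/RW1/US1/PS0)
  → PA=0x279E7  (3 entries read)

Access #0 PA: 0x1C6D4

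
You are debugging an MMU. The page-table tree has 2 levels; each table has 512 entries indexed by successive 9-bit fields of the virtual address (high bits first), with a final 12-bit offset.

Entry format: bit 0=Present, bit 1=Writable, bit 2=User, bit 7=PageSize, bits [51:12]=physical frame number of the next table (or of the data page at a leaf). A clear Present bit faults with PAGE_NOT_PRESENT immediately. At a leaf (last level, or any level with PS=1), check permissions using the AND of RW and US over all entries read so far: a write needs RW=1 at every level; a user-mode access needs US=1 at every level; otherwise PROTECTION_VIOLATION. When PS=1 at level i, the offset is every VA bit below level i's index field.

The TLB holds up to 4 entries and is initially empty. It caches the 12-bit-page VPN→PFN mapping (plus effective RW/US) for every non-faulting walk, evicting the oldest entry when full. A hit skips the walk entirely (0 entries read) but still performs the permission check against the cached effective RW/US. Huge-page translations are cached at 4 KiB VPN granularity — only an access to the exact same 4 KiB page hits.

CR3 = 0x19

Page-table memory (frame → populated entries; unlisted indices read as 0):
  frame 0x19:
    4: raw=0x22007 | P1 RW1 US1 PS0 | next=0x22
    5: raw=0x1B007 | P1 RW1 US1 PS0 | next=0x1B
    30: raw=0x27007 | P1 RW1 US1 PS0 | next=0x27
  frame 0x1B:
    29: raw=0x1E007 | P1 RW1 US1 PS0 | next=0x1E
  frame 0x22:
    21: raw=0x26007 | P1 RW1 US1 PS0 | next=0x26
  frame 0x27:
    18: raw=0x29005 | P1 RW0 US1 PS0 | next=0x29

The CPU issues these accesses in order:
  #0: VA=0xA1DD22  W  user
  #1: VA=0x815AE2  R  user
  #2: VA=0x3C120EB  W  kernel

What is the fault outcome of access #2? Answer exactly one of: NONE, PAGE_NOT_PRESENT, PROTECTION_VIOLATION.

Walk each access:
#0 VA=0xA1DD22 (w,user):
  L0: frame=0x19 idx=5 entry=0x1B007 [P=1 RW=1 US=1 PS=0]
  L1: frame=0x1B idx=29 entry=0x1E007 [P=1 RW=1 US=1 PS=0]
  → PA=0x1ED22  (2 entries read)
#1 VA=0x815AE2 (r,user):
  L0: frame=0x19 idx=4 entry=0x22007 [P=1 RW=1 US=1 PS=0]
  L1: frame=0x22 idx=21 entry=0x26007 [P=1 RW=1 US=1 PS=0]
  → PA=0x26AE2  (2 entries read)
#2 VA=0x3C120EB (w,kernel):
  L0: frame=0x19 idx=30 entry=0x27007 [P=1 RW=1 US=1 PS=0]
  L1: frame=0x27 idx=18 entry=0x29005 [P=1 RW=0 US=1 PS=0]
  ✗ PROTECTION_VIOLATION  [2 reads]

Access #2 fault: PROTECTION_VIOLATION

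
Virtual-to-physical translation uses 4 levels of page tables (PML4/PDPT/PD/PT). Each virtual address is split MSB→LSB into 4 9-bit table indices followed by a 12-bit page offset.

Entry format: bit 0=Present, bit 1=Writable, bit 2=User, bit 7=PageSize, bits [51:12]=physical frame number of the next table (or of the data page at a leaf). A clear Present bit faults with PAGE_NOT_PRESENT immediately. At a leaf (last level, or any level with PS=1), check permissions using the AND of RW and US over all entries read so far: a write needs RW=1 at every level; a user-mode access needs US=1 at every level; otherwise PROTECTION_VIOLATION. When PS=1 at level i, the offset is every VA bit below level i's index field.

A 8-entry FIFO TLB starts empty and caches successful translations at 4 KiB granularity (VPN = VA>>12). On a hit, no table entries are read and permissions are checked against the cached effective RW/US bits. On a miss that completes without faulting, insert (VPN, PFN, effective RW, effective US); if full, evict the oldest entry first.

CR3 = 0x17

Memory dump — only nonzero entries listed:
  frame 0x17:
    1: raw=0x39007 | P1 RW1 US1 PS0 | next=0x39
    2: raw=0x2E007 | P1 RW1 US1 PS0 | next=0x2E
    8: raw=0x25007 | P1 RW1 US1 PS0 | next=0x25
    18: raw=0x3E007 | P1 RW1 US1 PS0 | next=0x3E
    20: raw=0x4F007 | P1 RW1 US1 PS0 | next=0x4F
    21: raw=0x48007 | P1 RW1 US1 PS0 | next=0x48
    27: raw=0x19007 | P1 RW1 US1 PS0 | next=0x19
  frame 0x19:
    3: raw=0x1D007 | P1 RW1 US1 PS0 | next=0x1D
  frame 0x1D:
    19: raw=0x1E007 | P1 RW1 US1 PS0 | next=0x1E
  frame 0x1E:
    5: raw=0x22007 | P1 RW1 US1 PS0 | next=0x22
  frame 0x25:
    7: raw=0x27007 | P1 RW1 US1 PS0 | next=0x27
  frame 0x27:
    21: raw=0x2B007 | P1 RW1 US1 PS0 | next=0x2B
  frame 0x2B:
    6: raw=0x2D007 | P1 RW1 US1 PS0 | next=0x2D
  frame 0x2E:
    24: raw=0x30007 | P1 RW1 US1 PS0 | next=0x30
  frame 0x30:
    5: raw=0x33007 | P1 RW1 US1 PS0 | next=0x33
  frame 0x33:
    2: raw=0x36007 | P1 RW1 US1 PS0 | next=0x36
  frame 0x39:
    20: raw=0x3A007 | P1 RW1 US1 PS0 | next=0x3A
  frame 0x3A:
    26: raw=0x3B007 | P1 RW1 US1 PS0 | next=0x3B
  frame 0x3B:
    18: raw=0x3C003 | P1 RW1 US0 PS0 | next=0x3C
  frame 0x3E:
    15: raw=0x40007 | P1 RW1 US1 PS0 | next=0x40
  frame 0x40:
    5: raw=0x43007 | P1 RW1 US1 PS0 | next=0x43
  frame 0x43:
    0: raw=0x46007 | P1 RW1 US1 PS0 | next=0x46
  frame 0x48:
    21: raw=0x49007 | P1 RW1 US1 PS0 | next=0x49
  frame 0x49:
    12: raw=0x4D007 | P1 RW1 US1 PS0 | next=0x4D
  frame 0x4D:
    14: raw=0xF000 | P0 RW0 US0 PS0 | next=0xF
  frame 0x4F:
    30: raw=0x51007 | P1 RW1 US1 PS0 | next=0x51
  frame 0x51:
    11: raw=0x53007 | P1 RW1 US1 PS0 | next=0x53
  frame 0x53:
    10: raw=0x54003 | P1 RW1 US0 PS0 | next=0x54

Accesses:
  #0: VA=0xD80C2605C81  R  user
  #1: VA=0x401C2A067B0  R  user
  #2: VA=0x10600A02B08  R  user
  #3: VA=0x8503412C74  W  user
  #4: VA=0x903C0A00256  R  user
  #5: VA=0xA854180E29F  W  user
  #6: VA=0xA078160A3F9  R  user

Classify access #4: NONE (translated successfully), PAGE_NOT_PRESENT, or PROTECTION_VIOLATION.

Walk each access:
#0 VA=0xD80C2605C81 (r,user):
  L0: frame=0x17 idx=27 entry=0x19007 [P=1 RW=1 US=1 PS=0]
  L1: frame=0x19 idx=3 entry=0x1D007 [P=1 RW=1 US=1 PS=0]
  L2: frame=0x1D idx=19 entry=0x1E007 [P=1 RW=1 US=1 PS=0]
  L3: frame=0x1E idx=5 entry=0x22007 [P=1 RW=1 US=1 PS=0]
  → PA=0x22C81  (4 entries read)
#1 VA=0x401C2A067B0 (r,user):
  L0: frame=0x17 idx=8 entry=0x25007 [P=1 RW=1 US=1 PS=0]
  L1: frame=0x25 idx=7 entry=0x27007 [P=1 RW=1 US=1 PS=0]
  L2: frame=0x27 idx=21 entry=0x2B007 [P=1 RW=1 US=1 PS=0]
  L3: frame=0x2B idx=6 entry=0x2D007 [P=1 RW=1 US=1 PS=0]
  → PA=0x2D7B0  (4 entries read)
#2 VA=0x10600A02B08 (r,user):
  L0: frame=0x17 idx=2 entry=0x2E007 [P=1 RW=1 US=1 PS=0]
  L1: frame=0x2E idx=24 entry=0x30007 [P=1 RW=1 US=1 PS=0]
  L2: frame=0x30 idx=5 entry=0x33007 [P=1 RW=1 US=1 PS=0]
  L3: frame=0x33 idx=2 entry=0x36007 [P=1 RW=1 US=1 PS=0]
  → PA=0x36B08  (4 entries read)
#3 VA=0x8503412C74 (w,user):
  L0: frame=0x17 idx=1 entry=0x39007 [P=1 RW=1 US=1 PS=0]
  L1: frame=0x39 idx=20 entry=0x3A007 [P=1 RW=1 US=1 PS=0]
  L2: frame=0x3A idx=26 entry=0x3B007 [P=1 RW=1 US=1 PS=0]
  L3: frame=0x3B idx=18 entry=0x3C003 [P=1 RW=1 US=0 PS=0]
  ✗ PROTECTION_VIOLATION  [4 reads]
#4 VA=0x903C0A00256 (r,user):
  L0: frame=0x17 idx=18 entry=0x3E007 [P=1 RW=1 US=1 PS=0]
  L1: frame=0x3E idx=15 entry=0x40007 [P=1 RW=1 US=1 PS=0]
  L2: frame=0x40 idx=5 entry=0x43007 [P=1 RW=1 US=1 PS=0]
  L3: frame=0x43 idx=0 entry=0x46007 [P=1 RW=1 US=1 PS=0]
  → PA=0x46256  (4 entries read)
#5 VA=0xA854180E29F (w,user):
  L0: frame=0x17 idx=21 entry=0x48007 [P=1 RW=1 US=1 PS=0]
  L1: frame=0x48 idx=21 entry=0x49007 [P=1 RW=1 US=1 PS=0]
  L2: frame=0x49 idx=12 entry=0x4D007 [P=1 RW=1 US=1 PS=0]
  L3: frame=0x4D idx=14 entry=0xF000 [P=0 RW=0 US=0 PS=0]
  ✗ PAGE_NOT_PRESENT  [4 reads]
#6 VA=0xA078160A3F9 (r,user):
  L0: frame=0x17 idx=20 entry=0x4F007 [P=1 RW=1 US=1 PS=0]
  L1: frame=0x4F idx=30 entry=0x51007 [P=1 RW=1 US=1 PS=0]
  L2: frame=0x51 idx=11 entry=0x53007 [P=1 RW=1 US=1 PS=0]
  L3: frame=0x53 idx=10 entry=0x54003 [P=1 RW=1 US=0 PS=0]
  ✗ PROTECTION_VIOLATION  [4 reads]

Access #4 fault: NONE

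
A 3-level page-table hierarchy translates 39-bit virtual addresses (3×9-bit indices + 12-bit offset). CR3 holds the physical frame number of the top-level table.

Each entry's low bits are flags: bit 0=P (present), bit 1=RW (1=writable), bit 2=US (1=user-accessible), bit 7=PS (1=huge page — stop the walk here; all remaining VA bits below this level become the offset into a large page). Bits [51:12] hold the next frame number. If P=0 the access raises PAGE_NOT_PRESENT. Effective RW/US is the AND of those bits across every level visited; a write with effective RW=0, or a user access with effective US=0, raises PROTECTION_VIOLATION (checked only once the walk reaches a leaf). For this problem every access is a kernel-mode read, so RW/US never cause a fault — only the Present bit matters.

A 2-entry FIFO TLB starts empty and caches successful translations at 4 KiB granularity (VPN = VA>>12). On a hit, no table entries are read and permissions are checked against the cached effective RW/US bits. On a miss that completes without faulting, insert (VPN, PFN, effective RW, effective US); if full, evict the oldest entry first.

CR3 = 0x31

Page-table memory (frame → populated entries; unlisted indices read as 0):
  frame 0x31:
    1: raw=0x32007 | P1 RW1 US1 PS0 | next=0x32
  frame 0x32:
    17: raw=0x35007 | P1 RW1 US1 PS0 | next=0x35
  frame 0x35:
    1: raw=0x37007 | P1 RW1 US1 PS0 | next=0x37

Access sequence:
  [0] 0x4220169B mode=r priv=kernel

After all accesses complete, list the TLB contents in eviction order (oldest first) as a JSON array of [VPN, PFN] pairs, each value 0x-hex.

Walk each access:
#0 VA=0x4220169B (r,kernel):
  L0 @0x31[1] → 0x32007  P=1,RW=1,US=1,PS=0
  L1 @0x32[17] → 0x35007  P=1,RW=1,US=1,PS=0
  L2 @0x35[1] → 0x37007  P=1,RW=1,US=1,PS=0
  ⇒ phys 0x3769B  [3 reads]

TLB: [["0x42201", "0x37"]]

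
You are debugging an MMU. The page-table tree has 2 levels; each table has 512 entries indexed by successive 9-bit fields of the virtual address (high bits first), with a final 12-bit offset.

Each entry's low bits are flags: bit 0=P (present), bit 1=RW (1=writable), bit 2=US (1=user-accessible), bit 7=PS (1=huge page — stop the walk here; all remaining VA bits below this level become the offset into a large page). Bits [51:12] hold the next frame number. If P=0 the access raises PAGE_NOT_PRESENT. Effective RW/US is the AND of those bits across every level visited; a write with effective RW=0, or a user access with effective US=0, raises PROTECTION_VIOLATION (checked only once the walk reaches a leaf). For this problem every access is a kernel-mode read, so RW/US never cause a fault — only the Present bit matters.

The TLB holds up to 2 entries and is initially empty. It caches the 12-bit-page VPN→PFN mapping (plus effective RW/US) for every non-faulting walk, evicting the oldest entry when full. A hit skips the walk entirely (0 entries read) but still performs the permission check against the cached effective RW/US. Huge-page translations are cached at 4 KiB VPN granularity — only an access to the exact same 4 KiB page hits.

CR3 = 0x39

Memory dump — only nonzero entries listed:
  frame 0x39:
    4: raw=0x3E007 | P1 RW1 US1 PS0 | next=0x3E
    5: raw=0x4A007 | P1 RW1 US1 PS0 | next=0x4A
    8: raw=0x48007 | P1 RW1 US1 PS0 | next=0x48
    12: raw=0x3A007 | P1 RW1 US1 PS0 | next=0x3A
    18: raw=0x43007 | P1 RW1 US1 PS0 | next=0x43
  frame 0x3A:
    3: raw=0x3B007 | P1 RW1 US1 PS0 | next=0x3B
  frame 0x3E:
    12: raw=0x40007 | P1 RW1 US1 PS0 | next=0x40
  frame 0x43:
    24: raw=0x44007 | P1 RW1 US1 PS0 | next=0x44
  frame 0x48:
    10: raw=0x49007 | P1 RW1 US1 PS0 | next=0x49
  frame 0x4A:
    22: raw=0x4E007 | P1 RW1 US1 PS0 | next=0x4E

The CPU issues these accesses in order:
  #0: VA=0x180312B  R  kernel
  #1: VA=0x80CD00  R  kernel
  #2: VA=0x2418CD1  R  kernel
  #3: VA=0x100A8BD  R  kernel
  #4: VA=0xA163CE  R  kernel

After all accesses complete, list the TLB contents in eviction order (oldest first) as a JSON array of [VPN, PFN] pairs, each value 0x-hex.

Trace:
#0 VA=0x180312B (r,kernel):
  L0: frame=0x39 idx=12 entry=0x3A007 [P=1 RW=1 US=1 PS=0]
  L1: frame=0x3A idx=3 entry=0x3B007 [P=1 RW=1 US=1 PS=0]
  ⇒ phys 0x3B12B  [2 reads]
#1 VA=0x80CD00 (r,kernel):
  L0: frame=0x39 idx=4 entry=0x3E007 [P=1 RW=1 US=1 PS=0]
  L1: frame=0x3E idx=12 entry=0x40007 [P=1 RW=1 US=1 PS=0]
  ⇒ phys 0x40D00  [2 reads]
#2 VA=0x2418CD1 (r,kernel):
  L0: frame=0x39 idx=18 entry=0x43007 [P=1 RW=1 US=1 PS=0]
  L1: frame=0x43 idx=24 entry=0x44007 [P=1 RW=1 US=1 PS=0]
  ⇒ phys 0x44CD1  [2 reads]
#3 VA=0x100A8BD (r,kernel):
  L0: frame=0x39 idx=8 entry=0x48007 [P=1 RW=1 US=1 PS=0]
  L1: frame=0x48 idx=10 entry=0x49007 [P=1 RW=1 US=1 PS=0]
  ⇒ phys 0x498BD  [2 reads]
#4 VA=0xA163CE (r,kernel):
  L0: frame=0x39 idx=5 entry=0x4A007 [P=1 RW=1 US=1 PS=0]
  L1: frame=0x4A idx=22 entry=0x4E007 [P=1 RW=1 US=1 PS=0]
  ⇒ phys 0x4E3CE  [2 reads]

TLB: [["0x100A", "0x49"], ["0xA16", "0x4E"]]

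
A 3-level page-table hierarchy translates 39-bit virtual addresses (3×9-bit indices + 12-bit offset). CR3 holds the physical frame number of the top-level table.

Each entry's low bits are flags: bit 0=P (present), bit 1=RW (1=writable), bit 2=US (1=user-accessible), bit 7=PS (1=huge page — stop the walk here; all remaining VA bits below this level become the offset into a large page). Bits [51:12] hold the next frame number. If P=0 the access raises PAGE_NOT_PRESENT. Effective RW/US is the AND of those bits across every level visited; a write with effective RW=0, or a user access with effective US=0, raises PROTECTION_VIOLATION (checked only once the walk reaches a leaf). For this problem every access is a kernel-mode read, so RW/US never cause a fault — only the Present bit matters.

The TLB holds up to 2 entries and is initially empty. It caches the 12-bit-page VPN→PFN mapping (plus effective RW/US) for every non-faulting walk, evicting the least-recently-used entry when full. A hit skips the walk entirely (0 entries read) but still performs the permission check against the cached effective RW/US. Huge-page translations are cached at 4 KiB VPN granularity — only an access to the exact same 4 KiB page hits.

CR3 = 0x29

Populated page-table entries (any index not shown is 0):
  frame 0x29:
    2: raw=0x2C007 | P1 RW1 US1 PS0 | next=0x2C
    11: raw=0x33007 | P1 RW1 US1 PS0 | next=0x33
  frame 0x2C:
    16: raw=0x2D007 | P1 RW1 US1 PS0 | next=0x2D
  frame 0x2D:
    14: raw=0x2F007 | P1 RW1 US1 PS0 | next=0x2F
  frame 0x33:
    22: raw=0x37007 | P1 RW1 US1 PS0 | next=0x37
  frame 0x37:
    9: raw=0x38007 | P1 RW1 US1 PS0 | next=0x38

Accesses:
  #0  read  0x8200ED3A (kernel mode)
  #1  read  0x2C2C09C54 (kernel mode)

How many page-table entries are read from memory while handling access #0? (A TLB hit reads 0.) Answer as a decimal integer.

Per-access translation:
#0 VA=0x8200ED3A (r,kernel):
  [0] read 0x29 idx=2: raw=0x2C007 flags P=1 W=1 U=1 S=0
  [1] read 0x2C idx=16: raw=0x2D007 flags P=1 W=1 U=1 S=0
  [2] read 0x2D idx=14: raw=0x2F007 flags P=1 W=1 U=1 S=0
  ⇒ phys 0x2FD3A  [3 reads]
#1 VA=0x2C2C09C54 (r,kernel):
  [0] read 0x29 idx=11: raw=0x33007 flags P=1 W=1 U=1 S=0
  [1] read 0x33 idx=22: raw=0x37007 flags P=1 W=1 U=1 S=0
  [2] read 0x37 idx=9: raw=0x38007 flags P=1 W=1 U=1 S=0
  ⇒ phys 0x38C54  [3 reads]

Entries read for #0: 3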